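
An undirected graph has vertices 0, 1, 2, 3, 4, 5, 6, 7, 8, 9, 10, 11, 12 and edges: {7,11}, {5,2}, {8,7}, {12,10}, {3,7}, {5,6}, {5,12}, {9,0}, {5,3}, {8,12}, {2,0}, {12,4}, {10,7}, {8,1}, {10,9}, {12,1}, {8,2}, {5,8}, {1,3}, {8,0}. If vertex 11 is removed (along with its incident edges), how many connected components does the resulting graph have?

With 11 gone, the remaining components are: {0, 1, 2, 3, 4, 5, 6, 7, 8, 9, 10, 12}.
That is 1 component.

1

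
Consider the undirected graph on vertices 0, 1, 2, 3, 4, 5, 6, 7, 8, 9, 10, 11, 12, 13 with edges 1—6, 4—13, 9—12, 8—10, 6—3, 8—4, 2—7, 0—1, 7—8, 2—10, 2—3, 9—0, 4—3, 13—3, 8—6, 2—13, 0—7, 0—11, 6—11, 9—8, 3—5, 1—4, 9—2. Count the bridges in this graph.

2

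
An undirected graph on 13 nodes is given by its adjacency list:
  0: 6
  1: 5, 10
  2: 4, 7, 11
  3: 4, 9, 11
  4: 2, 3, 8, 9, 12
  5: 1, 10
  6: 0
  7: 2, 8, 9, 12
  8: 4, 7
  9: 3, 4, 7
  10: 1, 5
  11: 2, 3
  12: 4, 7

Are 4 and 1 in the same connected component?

The component containing 4 is {2, 3, 4, 7, 8, 9, 11, 12}, and 1 is not in it.

No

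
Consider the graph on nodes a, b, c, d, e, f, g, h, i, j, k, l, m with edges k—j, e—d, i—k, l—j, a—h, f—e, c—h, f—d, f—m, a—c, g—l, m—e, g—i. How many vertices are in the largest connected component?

b is isolated — a component by itself.
Starting from a we can reach a, c, h. That is one component of size 3.
Starting from d we can reach d, e, f, m. That is one component of size 4.
Starting from g we can reach g, i, j, k, l. That is one component of size 5.
The largest has 5 vertices.

5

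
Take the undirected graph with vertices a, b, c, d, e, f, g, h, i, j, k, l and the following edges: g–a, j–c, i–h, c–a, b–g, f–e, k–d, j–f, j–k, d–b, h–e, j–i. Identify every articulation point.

j

Removing j increases the component count from 2 to 3, so j is a cut vertex.
By contrast removing e leaves 2 components; it is not a cut vertex. No other vertex is a cut vertex either.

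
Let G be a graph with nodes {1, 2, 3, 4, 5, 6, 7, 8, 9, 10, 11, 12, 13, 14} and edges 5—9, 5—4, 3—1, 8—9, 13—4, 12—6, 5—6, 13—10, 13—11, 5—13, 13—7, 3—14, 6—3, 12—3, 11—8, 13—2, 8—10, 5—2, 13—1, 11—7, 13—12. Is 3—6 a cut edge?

After removing 3—6, the path 3-12-6 still connects them, so the edge is not a bridge.

No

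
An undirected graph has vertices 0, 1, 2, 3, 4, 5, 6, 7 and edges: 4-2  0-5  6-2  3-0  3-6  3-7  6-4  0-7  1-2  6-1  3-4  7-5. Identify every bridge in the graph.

The edges on the cycle 3-0-5-7-3 are not bridges since each lies on that cycle.
Every edge lies on some cycle, so there are no bridges.

none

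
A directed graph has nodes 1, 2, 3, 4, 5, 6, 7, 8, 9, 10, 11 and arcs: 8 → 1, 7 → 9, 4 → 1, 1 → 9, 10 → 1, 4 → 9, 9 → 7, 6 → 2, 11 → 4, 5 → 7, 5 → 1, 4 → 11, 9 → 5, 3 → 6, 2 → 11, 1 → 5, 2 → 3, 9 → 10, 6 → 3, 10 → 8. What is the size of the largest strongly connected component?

6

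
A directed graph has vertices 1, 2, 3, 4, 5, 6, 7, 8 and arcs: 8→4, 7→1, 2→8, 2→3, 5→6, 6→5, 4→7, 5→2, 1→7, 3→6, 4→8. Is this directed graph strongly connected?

No

There is no directed path from 1 to 6, so the graph is not strongly connected.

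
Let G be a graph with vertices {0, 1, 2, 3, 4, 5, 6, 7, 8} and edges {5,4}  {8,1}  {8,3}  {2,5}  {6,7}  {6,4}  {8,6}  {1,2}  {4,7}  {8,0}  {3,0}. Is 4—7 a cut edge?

After removing 4—7, the path 4-6-7 still connects them, so the edge is not a bridge.

No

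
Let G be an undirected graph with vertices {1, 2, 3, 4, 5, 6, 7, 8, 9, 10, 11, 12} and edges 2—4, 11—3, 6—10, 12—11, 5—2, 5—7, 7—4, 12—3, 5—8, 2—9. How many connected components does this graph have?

1 is isolated — a component by itself.
Starting from 6 we can reach 6, 10. That is one component of size 2.
Starting from 3 we can reach 3, 11, 12. That is one component of size 3.
Starting from 2 we can reach 2, 4, 5, 7, 8, 9. That is one component of size 6.
Total: 4 components.

4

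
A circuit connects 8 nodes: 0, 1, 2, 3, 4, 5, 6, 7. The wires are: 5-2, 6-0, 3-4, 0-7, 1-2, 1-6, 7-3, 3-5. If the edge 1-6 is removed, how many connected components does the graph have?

1 and 6 are still connected via 1-2-5-3-7-0-6, so the component count stays at 1.

1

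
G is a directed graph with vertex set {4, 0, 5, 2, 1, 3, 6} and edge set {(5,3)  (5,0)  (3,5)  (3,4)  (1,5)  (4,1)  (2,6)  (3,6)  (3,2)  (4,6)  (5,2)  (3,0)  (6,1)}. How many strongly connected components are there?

{1, 2, 3, 4, 5, 6} are all mutually reachable — one SCC of size 6.
{0} is an SCC by itself.
That gives 2 strongly connected components.

2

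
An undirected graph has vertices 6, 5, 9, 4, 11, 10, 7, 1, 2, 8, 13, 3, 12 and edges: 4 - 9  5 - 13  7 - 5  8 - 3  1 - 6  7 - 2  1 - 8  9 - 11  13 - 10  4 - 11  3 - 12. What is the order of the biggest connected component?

5

Starting from 4 we can reach 4, 9, 11. That is one component of size 3.
Starting from 1 we can reach 1, 3, 6, 8, 12. That is one component of size 5.
Starting from 2 we can reach 2, 5, 7, 10, 13. That is one component of size 5.
The largest has 5 vertices.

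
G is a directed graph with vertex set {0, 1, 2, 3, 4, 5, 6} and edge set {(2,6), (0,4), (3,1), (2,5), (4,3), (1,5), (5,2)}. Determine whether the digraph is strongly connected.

There is no directed path from 4 to 0, so the graph is not strongly connected.

No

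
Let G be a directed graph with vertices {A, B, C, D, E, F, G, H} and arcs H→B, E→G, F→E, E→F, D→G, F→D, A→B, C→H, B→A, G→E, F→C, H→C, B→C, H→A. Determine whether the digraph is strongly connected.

No

There is no directed path from H to E, so the graph is not strongly connected.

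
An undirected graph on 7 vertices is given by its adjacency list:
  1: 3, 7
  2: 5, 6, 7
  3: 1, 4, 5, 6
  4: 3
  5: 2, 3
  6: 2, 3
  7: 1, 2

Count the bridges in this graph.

The edges on the cycle 3-5-2-7-1-3 are not bridges since each lies on that cycle.
But removing 3-4 disconnects 3 from 4 — this is a bridge.

1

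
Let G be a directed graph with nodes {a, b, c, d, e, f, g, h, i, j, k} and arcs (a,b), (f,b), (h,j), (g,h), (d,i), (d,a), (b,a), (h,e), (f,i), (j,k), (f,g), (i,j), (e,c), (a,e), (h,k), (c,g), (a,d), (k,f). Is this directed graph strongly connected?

Yes

From i we can reach every vertex (a, b, c, d, e, f, g, h, i, j, k), and every vertex can reach i (a, b, c, d, e, f, g, h, i, j, k). So the whole graph is one strongly connected component.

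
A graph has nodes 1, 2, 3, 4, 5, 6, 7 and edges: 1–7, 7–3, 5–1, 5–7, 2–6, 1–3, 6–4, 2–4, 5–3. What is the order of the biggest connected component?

4

Starting from 2 we can reach 2, 4, 6. That is one component of size 3.
Starting from 1 we can reach 1, 3, 5, 7. That is one component of size 4.
The largest has 4 vertices.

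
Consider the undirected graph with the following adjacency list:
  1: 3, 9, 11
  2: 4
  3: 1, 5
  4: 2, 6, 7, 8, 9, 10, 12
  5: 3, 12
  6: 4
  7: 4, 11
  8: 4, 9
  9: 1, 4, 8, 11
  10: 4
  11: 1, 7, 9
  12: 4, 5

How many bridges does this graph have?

The edges on the cycle 4-9-11-7-4 are not bridges since each lies on that cycle.
But removing 4-2 disconnects 4 from 2; removing 4-10 disconnects 4 from 10; removing 4-6 disconnects 4 from 6 — these are bridges.
That makes 3 bridges.

3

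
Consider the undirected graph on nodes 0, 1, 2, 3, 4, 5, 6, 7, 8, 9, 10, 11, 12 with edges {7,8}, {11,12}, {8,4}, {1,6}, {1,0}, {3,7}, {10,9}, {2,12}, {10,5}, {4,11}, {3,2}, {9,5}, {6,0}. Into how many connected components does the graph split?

3

Starting from 0 we can reach 0, 1, 6. That is one component of size 3.
Starting from 5 we can reach 5, 9, 10. That is one component of size 3.
Starting from 2 we can reach 2, 3, 4, 7, 8, 11, 12. That is one component of size 7.
Total: 3 components.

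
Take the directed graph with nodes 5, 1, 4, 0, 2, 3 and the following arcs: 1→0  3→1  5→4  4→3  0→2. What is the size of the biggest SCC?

{2} is an SCC by itself.
{4} is an SCC by itself.
{0} is an SCC by itself.
{5} is an SCC by itself.
{1} is an SCC by itself.
(and 1 more singleton SCC)
The largest has 1 vertex.

1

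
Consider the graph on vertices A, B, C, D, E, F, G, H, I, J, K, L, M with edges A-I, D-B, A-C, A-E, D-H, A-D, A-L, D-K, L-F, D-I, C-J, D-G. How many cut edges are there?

The edges on the cycle A-D-I-A are not bridges since each lies on that cycle.
But removing D-H disconnects D from H; removing A-C disconnects A from C; removing J-C disconnects J from C; removing A-L disconnects A from L — these are bridges.
In total 9 edges are bridges.

9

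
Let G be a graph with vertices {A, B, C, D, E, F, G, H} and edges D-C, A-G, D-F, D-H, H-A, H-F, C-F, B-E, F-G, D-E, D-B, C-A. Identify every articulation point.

Removing D increases the component count from 1 to 2, so D is a cut vertex.
By contrast removing B leaves 1 component; it is not a cut vertex. No other vertex is a cut vertex either.

D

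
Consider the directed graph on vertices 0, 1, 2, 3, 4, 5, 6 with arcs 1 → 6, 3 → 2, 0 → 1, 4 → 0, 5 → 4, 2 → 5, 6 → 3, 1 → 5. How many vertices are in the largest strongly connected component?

7

{0, 1, 2, 3, 4, 5, 6} are all mutually reachable — one SCC of size 7.
The largest has 7 vertices.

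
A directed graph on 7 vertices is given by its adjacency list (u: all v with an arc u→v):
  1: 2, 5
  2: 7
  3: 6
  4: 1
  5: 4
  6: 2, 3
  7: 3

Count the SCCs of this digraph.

{2, 3, 6, 7} are all mutually reachable — one SCC of size 4.
{1, 4, 5} are all mutually reachable — one SCC of size 3.
That gives 2 strongly connected components.

2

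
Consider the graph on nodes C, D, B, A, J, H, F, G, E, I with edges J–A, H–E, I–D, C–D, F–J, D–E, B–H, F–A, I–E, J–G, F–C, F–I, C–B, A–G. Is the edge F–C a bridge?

After removing F–C, the path F-I-D-C still connects them, so the edge is not a bridge.

No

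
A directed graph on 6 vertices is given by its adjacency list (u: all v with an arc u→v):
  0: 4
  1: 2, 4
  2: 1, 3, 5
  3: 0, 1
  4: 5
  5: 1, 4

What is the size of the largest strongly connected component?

6

{0, 1, 2, 3, 4, 5} are all mutually reachable — one SCC of size 6.
The largest has 6 vertices.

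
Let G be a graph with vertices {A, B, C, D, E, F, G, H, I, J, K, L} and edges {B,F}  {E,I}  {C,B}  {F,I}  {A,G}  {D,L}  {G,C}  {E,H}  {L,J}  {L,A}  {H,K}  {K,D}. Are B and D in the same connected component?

From B we can reach A, B, C, D, E, F, G, H, I, J, K, L, which includes D.

Yes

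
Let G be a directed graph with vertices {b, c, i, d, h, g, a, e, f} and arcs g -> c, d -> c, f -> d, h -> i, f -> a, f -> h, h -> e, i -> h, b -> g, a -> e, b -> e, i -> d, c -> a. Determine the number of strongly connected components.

8

{h, i} are all mutually reachable — one SCC of size 2.
{c} is an SCC by itself.
{g} is an SCC by itself.
{b} is an SCC by itself.
{a} is an SCC by itself.
(and 3 more singleton SCCs)
That gives 8 strongly connected components.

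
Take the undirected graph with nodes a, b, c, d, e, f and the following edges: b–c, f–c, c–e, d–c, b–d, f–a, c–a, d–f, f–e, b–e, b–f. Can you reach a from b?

From b we can reach a, b, c, d, e, f, which includes a.

Yes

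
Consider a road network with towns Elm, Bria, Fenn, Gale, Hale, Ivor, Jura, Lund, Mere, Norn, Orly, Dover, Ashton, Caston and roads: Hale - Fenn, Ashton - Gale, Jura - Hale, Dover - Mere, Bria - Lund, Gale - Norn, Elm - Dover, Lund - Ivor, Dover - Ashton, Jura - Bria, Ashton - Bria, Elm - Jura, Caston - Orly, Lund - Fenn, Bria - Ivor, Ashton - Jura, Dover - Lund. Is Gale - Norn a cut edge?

Removing Gale - Norn leaves no path between Gale and Norn: the component count goes from 2 to 3. So it is a bridge.

Yes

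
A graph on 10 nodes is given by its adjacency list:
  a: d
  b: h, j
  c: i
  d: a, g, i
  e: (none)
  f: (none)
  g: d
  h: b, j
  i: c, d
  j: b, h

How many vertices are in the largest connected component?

5

f is isolated — a component by itself.
e is isolated — a component by itself.
Starting from b we can reach b, h, j. That is one component of size 3.
Starting from a we can reach a, c, d, g, i. That is one component of size 5.
The largest has 5 vertices.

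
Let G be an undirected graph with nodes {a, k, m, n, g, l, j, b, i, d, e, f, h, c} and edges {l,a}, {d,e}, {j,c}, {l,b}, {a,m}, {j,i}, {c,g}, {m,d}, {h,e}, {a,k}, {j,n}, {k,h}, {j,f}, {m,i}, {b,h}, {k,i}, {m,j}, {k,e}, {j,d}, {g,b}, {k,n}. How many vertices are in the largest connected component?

14

Starting from a we can reach a, b, c, d, e, f, g, h, i, j, k, l, m, n. That is one component of size 14.
The largest has 14 vertices.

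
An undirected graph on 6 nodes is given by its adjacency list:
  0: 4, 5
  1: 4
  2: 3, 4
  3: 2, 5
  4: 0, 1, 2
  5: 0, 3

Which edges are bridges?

The edges on the cycle 5-0-4-2-3-5 are not bridges since each lies on that cycle.
But removing 4-1 disconnects 4 from 1 — this is a bridge.

1-4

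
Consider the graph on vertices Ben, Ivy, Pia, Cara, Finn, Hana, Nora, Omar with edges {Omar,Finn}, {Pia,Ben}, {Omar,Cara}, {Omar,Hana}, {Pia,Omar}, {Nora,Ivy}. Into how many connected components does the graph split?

Starting from Ivy we can reach Ivy, Nora. That is one component of size 2.
Starting from Ben we can reach Ben, Pia, Cara, Finn, Hana, Omar. That is one component of size 6.
Total: 2 components.

2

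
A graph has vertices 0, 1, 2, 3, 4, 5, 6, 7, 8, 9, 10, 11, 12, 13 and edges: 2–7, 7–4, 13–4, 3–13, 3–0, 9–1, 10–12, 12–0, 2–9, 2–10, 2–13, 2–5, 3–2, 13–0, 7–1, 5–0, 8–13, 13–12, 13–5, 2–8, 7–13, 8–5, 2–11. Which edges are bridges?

The edges on the cycle 3-2-7-4-13-3 are not bridges since each lies on that cycle.
But removing 2–11 disconnects 2 from 11 — this is a bridge.

11-2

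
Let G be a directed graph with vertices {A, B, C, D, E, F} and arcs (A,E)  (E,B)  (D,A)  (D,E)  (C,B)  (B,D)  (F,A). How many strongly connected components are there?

3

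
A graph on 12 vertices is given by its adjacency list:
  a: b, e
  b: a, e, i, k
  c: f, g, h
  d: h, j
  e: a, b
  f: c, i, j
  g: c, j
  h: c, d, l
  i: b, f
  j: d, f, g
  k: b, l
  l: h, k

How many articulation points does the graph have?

Removing b increases the component count from 1 to 2, so b is a cut vertex.
By contrast removing d leaves 1 component; it is not a cut vertex. No other vertex is a cut vertex either.

1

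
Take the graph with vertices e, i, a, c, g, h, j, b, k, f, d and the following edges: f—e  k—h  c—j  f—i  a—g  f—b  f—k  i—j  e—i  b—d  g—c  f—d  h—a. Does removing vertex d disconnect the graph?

Deleting d leaves 1 component (was 1) (its neighbors b, f remain connected to each other), so d is not a cut vertex.

No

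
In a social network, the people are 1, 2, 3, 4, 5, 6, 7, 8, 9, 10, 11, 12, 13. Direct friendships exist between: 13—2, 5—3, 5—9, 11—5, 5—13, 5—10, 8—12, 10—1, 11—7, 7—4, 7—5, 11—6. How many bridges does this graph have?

The edges on the cycle 11-7-5-11 are not bridges since each lies on that cycle.
But removing 13—5 disconnects 13 from 5; removing 5—3 disconnects 5 from 3; removing 8—12 disconnects 8 from 12; removing 1—10 disconnects 1 from 10 — these are bridges.
In total 9 edges are bridges.

9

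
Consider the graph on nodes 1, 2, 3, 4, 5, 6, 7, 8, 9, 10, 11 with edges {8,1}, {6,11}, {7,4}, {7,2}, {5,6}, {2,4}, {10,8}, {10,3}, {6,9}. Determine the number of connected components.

Starting from 2 we can reach 2, 4, 7. That is one component of size 3.
Starting from 1 we can reach 1, 3, 8, 10. That is one component of size 4.
Starting from 5 we can reach 5, 6, 9, 11. That is one component of size 4.
Total: 3 components.

3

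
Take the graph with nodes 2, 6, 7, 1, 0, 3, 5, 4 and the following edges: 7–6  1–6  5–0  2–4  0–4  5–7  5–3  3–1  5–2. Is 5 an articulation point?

Yes

Deleting 5 raises the number of components from 1 to 2, so 5 is a cut vertex.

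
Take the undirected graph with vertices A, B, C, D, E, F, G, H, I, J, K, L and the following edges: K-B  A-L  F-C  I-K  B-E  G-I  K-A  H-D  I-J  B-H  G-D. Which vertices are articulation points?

Removing A increases the component count from 2 to 3, so A is a cut vertex.
Removing B increases the component count from 2 to 3, so B is a cut vertex.
Removing I increases the component count from 2 to 3, so I is a cut vertex.
Likewise K is a cut vertex.
By contrast removing H leaves 2 components; it is not a cut vertex. No other vertex is a cut vertex either.

A, B, I, K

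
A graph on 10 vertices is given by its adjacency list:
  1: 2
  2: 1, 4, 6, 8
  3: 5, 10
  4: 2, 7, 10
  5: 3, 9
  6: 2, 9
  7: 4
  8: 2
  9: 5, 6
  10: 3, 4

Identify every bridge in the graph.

The edges on the cycle 10-4-2-6-9-5-3-10 are not bridges since each lies on that cycle.
But removing 7-4 disconnects 7 from 4; removing 2-8 disconnects 2 from 8; removing 1-2 disconnects 1 from 2 — these are bridges.

1-2, 2-8, 4-7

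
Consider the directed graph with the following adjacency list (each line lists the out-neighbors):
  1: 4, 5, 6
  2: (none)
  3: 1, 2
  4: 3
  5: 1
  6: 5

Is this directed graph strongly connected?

There is no directed path from 2 to 6, so the graph is not strongly connected.

No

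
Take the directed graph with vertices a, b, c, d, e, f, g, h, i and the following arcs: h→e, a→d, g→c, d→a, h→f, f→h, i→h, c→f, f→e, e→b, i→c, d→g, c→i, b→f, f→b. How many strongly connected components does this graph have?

{b, e, f, h} are all mutually reachable — one SCC of size 4.
{c, i} are all mutually reachable — one SCC of size 2.
{a, d} are all mutually reachable — one SCC of size 2.
{g} is an SCC by itself.
That gives 4 strongly connected components.

4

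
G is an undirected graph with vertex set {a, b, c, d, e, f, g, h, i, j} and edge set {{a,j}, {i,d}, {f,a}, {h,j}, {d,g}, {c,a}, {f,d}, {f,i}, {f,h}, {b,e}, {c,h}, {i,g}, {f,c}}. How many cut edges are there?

1

The edges on the cycle f-c-h-f are not bridges since each lies on that cycle.
But removing b–e disconnects b from e — this is a bridge.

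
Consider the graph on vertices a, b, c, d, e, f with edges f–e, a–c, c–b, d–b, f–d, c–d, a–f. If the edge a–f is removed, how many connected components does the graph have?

1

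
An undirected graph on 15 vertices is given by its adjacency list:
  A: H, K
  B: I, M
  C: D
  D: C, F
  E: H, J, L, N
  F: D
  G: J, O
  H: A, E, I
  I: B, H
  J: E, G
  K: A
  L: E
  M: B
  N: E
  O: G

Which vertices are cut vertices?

A, B, D, E, G, H, I, J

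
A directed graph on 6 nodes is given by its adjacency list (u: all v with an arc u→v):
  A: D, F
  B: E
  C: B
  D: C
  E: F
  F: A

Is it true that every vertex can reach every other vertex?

Yes

From C we can reach every vertex (A, B, C, D, E, F), and every vertex can reach C (A, B, C, D, E, F). So the whole graph is one strongly connected component.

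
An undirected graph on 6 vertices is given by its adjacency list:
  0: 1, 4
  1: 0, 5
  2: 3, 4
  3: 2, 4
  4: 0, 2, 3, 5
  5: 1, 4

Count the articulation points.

Removing 4 increases the component count from 1 to 2, so 4 is a cut vertex.
By contrast removing 2 leaves 1 component; it is not a cut vertex. No other vertex is a cut vertex either.

1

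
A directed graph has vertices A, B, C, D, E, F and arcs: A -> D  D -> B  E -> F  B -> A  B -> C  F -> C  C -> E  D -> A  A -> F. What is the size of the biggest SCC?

3

{A, B, D} are all mutually reachable — one SCC of size 3.
{C, E, F} are all mutually reachable — one SCC of size 3.
The largest has 3 vertices.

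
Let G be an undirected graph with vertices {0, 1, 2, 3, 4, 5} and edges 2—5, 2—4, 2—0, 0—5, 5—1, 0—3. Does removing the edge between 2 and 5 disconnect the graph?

No

After removing 2—5, the path 2-0-5 still connects them, so the edge is not a bridge.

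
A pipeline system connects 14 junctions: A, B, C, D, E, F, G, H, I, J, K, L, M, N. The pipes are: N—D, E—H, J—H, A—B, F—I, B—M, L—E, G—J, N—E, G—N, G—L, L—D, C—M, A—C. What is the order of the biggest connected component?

7

K is isolated — a component by itself.
Starting from F we can reach F, I. That is one component of size 2.
Starting from A we can reach A, B, C, M. That is one component of size 4.
Starting from D we can reach D, E, G, H, J, L, N. That is one component of size 7.
The largest has 7 vertices.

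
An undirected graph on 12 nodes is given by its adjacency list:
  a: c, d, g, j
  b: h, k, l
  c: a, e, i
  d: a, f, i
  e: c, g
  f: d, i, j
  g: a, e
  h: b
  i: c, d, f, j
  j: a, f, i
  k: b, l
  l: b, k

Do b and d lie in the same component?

The component containing b is {b, h, k, l}, and d is not in it.

No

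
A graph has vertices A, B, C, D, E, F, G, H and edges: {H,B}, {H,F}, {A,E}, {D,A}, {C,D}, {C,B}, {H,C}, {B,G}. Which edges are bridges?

A-D, A-E, B-G, C-D, F-H

The edges on the cycle H-C-B-H are not bridges since each lies on that cycle.
But removing A - E disconnects A from E; removing D - A disconnects D from A; removing B - G disconnects B from G; removing H - F disconnects H from F — these are bridges.
In total 5 edges are bridges.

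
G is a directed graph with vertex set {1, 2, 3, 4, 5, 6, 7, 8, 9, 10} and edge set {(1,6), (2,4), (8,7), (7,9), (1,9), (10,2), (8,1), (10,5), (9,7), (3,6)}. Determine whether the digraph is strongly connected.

There is no directed path from 7 to 4, so the graph is not strongly connected.

No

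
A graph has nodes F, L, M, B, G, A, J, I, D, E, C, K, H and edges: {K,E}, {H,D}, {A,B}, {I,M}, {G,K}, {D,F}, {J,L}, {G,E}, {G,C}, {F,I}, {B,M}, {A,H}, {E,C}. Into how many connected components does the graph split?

3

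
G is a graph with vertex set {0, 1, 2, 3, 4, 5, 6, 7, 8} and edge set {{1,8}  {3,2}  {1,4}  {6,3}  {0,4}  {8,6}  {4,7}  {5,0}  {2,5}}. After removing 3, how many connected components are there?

1

With 3 gone, the remaining components are: {0, 1, 2, 4, 5, 6, 7, 8}.
That is 1 component.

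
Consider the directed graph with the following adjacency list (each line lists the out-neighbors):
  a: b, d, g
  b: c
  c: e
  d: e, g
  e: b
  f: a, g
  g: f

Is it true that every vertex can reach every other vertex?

There is no directed path from c to d, so the graph is not strongly connected.

No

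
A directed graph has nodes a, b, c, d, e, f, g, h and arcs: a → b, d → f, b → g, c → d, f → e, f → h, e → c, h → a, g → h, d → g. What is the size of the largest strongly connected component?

{a, b, g, h} are all mutually reachable — one SCC of size 4.
{c, d, e, f} are all mutually reachable — one SCC of size 4.
The largest has 4 vertices.

4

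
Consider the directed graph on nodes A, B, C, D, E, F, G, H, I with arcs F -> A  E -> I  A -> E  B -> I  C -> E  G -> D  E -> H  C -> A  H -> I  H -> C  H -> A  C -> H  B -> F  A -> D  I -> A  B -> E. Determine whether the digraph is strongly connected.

There is no directed path from C to F, so the graph is not strongly connected.

No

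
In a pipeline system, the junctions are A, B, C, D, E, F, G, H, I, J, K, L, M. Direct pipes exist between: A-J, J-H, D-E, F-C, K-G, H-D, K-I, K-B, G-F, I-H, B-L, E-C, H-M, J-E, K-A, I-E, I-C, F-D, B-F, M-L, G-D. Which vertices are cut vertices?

Removing G, for instance, still leaves 1 component. No single vertex removal increases the component count — the graph has no articulation points.

none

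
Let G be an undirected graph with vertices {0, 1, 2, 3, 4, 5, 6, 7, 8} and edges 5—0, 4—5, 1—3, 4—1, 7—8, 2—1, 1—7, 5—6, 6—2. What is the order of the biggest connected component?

Starting from 0 we can reach 0, 1, 2, 3, 4, 5, 6, 7, 8. That is one component of size 9.
The largest has 9 vertices.

9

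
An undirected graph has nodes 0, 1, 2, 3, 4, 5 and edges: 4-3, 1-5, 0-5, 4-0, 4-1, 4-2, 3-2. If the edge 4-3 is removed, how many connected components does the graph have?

4 and 3 are still connected via 4-2-3, so the component count stays at 1.

1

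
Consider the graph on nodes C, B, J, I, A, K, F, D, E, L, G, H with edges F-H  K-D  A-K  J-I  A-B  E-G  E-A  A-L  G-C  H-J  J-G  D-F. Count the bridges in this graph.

The edges on the cycle E-A-K-D-F-H-J-G-E are not bridges since each lies on that cycle.
But removing C-G disconnects C from G; removing I-J disconnects I from J; removing B-A disconnects B from A; removing A-L disconnects A from L — these are bridges.
That makes 4 bridges.

4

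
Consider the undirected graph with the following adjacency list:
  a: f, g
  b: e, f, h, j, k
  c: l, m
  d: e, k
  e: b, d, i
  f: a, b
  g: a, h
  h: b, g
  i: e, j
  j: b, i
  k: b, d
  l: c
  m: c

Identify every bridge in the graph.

The edges on the cycle b-k-d-e-b are not bridges since each lies on that cycle.
But removing l-c disconnects l from c; removing c-m disconnects c from m — these are bridges.

c-l, c-m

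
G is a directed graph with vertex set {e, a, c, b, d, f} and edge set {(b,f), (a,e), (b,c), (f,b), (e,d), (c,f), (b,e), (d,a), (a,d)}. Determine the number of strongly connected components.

{b, c, f} are all mutually reachable — one SCC of size 3.
{a, d, e} are all mutually reachable — one SCC of size 3.
That gives 2 strongly connected components.

2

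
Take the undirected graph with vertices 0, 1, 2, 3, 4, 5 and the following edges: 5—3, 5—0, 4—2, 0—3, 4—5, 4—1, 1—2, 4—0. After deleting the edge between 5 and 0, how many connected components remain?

1

5 and 0 are still connected via 5-4-0, so the component count stays at 1.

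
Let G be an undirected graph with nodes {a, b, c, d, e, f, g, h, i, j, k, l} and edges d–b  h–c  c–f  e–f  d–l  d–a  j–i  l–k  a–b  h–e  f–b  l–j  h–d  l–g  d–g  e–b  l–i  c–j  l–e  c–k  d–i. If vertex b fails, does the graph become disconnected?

No

Deleting b leaves 1 component (was 1) (its neighbors a, d, e, f remain connected to each other), so b is not a cut vertex.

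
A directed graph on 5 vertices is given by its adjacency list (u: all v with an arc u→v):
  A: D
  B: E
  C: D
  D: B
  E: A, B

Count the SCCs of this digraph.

2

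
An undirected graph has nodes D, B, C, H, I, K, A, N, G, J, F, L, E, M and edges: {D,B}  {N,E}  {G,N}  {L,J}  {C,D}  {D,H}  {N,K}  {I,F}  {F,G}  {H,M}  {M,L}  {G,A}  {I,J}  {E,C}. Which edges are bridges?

A-G, B-D, K-N

The edges on the cycle I-F-G-N-E-C-D-H-M-L-J-I are not bridges since each lies on that cycle.
But removing N–K disconnects N from K; removing G–A disconnects G from A; removing B–D disconnects B from D — these are bridges.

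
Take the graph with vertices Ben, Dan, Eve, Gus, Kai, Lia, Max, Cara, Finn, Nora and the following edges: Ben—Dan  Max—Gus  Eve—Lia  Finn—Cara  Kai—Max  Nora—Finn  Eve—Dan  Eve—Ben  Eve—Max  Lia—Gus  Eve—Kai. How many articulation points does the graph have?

2

Removing Eve increases the component count from 2 to 3, so Eve is a cut vertex.
Removing Finn increases the component count from 2 to 3, so Finn is a cut vertex.
By contrast removing Lia leaves 2 components; it is not a cut vertex. No other vertex is a cut vertex either.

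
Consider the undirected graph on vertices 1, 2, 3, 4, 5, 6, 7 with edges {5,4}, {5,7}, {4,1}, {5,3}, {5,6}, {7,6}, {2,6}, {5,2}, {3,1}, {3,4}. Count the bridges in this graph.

0

The edges on the cycle 5-2-6-5 are not bridges since each lies on that cycle.
Every edge lies on some cycle, so there are no bridges.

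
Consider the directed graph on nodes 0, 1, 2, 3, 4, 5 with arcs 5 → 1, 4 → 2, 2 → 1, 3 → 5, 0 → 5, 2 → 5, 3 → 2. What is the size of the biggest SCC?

{2} is an SCC by itself.
{3} is an SCC by itself.
{5} is an SCC by itself.
{1} is an SCC by itself.
{4} is an SCC by itself.
(and 1 more singleton SCC)
The largest has 1 vertex.

1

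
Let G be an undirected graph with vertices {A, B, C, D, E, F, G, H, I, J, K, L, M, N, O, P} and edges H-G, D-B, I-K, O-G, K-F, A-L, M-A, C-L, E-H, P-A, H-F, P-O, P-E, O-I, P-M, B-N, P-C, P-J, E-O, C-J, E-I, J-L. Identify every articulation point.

B, P

Removing B increases the component count from 2 to 3, so B is a cut vertex.
Removing P increases the component count from 2 to 3, so P is a cut vertex.
By contrast removing M leaves 2 components; it is not a cut vertex. No other vertex is a cut vertex either.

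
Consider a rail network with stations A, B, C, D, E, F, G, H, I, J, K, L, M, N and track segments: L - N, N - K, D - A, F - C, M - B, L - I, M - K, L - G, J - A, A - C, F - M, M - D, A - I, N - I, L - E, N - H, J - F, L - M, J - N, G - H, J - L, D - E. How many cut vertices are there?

1

Removing M increases the component count from 1 to 2, so M is a cut vertex.
By contrast removing C leaves 1 component; it is not a cut vertex. No other vertex is a cut vertex either.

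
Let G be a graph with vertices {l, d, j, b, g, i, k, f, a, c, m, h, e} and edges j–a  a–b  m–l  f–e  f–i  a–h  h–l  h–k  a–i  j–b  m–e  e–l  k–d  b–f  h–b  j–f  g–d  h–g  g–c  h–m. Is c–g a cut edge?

Removing c–g leaves no path between c and g: the component count goes from 1 to 2. So it is a bridge.

Yes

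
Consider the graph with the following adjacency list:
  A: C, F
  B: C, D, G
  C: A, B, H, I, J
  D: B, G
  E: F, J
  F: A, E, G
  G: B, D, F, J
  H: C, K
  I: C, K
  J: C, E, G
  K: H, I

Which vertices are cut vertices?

C

Removing C increases the component count from 1 to 2, so C is a cut vertex.
By contrast removing I leaves 1 component; it is not a cut vertex. No other vertex is a cut vertex either.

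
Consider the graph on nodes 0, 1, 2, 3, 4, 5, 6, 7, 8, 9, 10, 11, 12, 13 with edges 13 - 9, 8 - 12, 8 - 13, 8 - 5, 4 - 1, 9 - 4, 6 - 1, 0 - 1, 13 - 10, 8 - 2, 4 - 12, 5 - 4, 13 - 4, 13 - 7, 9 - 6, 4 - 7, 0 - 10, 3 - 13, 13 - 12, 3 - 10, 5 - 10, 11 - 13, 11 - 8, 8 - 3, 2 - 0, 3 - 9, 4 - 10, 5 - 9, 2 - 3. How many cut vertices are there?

0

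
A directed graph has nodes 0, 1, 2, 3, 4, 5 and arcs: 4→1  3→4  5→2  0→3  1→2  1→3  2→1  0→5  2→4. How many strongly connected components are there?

{1, 2, 3, 4} are all mutually reachable — one SCC of size 4.
{5} is an SCC by itself.
{0} is an SCC by itself.
That gives 3 strongly connected components.

3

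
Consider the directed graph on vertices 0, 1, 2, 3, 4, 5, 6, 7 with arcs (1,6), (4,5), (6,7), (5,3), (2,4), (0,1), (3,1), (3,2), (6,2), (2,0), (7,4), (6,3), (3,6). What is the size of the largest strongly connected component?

8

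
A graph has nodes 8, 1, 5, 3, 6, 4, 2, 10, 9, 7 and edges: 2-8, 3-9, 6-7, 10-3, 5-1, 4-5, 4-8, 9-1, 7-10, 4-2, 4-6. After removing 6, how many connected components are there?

1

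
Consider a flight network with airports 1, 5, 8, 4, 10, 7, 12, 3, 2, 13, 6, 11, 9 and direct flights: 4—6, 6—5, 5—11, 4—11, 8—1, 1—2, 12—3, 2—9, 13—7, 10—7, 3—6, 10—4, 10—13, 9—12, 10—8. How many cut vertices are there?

1

Removing 10 increases the component count from 1 to 2, so 10 is a cut vertex.
By contrast removing 11 leaves 1 component; it is not a cut vertex. No other vertex is a cut vertex either.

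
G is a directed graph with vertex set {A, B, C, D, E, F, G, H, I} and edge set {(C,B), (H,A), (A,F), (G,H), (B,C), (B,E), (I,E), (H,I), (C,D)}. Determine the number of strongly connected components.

{B, C} are all mutually reachable — one SCC of size 2.
{F} is an SCC by itself.
{D} is an SCC by itself.
{I} is an SCC by itself.
{E} is an SCC by itself.
(and 3 more singleton SCCs)
That gives 8 strongly connected components.

8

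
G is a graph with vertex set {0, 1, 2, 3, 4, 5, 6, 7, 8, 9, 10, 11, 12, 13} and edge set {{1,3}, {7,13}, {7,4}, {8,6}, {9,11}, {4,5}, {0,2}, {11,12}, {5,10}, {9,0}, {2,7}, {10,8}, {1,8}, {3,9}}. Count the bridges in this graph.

4

The edges on the cycle 1-3-9-0-2-7-4-5-10-8-1 are not bridges since each lies on that cycle.
But removing 11–12 disconnects 11 from 12; removing 8–6 disconnects 8 from 6; removing 13–7 disconnects 13 from 7; removing 9–11 disconnects 9 from 11 — these are bridges.
That makes 4 bridges.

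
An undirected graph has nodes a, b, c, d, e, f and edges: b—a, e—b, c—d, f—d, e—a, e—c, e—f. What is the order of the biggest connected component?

6

Starting from a we can reach a, b, c, d, e, f. That is one component of size 6.
The largest has 6 vertices.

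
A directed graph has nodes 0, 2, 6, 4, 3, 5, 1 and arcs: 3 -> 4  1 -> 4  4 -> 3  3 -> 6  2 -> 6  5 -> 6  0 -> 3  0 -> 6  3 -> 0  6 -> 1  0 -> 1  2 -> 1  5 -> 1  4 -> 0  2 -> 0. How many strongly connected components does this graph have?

{0, 1, 3, 4, 6} are all mutually reachable — one SCC of size 5.
{5} is an SCC by itself.
{2} is an SCC by itself.
That gives 3 strongly connected components.

3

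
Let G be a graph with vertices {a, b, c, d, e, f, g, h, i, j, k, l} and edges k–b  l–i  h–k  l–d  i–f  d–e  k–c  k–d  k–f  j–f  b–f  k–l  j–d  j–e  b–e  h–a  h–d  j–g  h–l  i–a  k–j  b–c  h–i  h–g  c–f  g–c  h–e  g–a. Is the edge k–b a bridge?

After removing k–b, the path k-c-b still connects them, so the edge is not a bridge.

No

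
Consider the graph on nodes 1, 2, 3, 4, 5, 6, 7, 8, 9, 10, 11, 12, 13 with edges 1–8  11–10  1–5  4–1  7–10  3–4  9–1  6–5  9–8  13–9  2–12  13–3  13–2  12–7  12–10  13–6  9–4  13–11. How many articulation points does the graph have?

1

Removing 13 increases the component count from 1 to 2, so 13 is a cut vertex.
By contrast removing 7 leaves 1 component; it is not a cut vertex. No other vertex is a cut vertex either.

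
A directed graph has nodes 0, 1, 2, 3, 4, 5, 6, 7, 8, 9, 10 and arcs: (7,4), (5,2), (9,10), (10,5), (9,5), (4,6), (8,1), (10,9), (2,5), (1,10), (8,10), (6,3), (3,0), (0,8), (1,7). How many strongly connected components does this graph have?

{0, 1, 3, 4, 6, 7, 8} are all mutually reachable — one SCC of size 7.
{2, 5} are all mutually reachable — one SCC of size 2.
{9, 10} are all mutually reachable — one SCC of size 2.
That gives 3 strongly connected components.

3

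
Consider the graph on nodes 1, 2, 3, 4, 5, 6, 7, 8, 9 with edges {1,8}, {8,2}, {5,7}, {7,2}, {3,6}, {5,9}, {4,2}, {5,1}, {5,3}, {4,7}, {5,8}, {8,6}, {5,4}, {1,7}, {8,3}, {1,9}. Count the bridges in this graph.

0

The edges on the cycle 4-7-2-4 are not bridges since each lies on that cycle.
Every edge lies on some cycle, so there are no bridges.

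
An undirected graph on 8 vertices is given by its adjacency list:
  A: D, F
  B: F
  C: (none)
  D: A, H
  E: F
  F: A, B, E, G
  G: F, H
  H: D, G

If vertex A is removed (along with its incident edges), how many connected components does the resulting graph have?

2

With A gone, the remaining components are: {C}; {B, D, E, F, G, H}.
That is 2 components.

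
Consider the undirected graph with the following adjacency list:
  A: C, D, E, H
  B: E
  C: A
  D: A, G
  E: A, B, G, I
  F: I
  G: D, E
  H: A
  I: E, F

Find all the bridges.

A-C, A-H, B-E, E-I, F-I

The edges on the cycle D-A-E-G-D are not bridges since each lies on that cycle.
But removing A-C disconnects A from C; removing E-I disconnects E from I; removing E-B disconnects E from B; removing F-I disconnects F from I — these are bridges.
In total 5 edges are bridges.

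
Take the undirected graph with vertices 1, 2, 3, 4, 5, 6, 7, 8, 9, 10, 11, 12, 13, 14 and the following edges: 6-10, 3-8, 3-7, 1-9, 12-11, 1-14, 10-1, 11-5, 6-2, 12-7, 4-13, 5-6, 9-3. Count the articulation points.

3

Removing 1 increases the component count from 2 to 3, so 1 is a cut vertex.
Removing 3 increases the component count from 2 to 3, so 3 is a cut vertex.
Removing 6 increases the component count from 2 to 3, so 6 is a cut vertex.
By contrast removing 10 leaves 2 components; it is not a cut vertex. No other vertex is a cut vertex either.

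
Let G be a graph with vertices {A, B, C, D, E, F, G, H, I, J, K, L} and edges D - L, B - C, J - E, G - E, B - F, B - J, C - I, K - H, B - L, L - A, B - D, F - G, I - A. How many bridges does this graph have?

The edges on the cycle B-F-G-E-J-B are not bridges since each lies on that cycle.
But removing K - H disconnects K from H — this is a bridge.

1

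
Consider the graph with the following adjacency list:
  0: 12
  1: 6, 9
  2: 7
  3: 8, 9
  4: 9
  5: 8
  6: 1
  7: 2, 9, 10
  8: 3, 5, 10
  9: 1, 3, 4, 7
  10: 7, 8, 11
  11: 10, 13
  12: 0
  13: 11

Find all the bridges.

0-12, 1-6, 1-9, 10-11, 11-13, 2-7, 4-9, 5-8

The edges on the cycle 10-7-9-3-8-10 are not bridges since each lies on that cycle.
But removing 4-9 disconnects 4 from 9; removing 1-9 disconnects 1 from 9; removing 8-5 disconnects 8 from 5; removing 2-7 disconnects 2 from 7 — these are bridges.
In total 8 edges are bridges.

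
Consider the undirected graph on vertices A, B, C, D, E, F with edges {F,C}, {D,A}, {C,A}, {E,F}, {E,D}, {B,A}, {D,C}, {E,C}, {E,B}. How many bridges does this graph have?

0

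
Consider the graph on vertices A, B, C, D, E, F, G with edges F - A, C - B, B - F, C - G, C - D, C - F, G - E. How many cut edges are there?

4

The edges on the cycle C-B-F-C are not bridges since each lies on that cycle.
But removing F - A disconnects F from A; removing C - D disconnects C from D; removing G - E disconnects G from E; removing C - G disconnects C from G — these are bridges.
That makes 4 bridges.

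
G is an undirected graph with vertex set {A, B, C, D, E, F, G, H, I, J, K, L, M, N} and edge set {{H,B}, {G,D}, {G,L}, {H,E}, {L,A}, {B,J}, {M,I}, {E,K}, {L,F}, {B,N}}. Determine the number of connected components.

4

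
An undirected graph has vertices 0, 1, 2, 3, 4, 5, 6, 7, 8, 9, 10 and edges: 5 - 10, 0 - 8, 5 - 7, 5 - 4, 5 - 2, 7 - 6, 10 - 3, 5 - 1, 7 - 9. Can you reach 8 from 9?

No

The component containing 9 is {1, 2, 3, 4, 5, 6, 7, 9, 10}, and 8 is not in it.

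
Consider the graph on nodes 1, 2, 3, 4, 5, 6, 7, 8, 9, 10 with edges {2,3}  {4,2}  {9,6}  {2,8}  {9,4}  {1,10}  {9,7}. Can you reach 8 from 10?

No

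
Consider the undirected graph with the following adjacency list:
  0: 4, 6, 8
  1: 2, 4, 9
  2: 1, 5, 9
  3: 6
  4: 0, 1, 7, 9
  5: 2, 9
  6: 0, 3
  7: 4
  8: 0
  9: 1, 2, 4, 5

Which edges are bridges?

0-4, 0-6, 0-8, 3-6, 4-7

The edges on the cycle 1-9-4-1 are not bridges since each lies on that cycle.
But removing 8-0 disconnects 8 from 0; removing 6-3 disconnects 6 from 3; removing 4-0 disconnects 4 from 0; removing 4-7 disconnects 4 from 7 — these are bridges.
In total 5 edges are bridges.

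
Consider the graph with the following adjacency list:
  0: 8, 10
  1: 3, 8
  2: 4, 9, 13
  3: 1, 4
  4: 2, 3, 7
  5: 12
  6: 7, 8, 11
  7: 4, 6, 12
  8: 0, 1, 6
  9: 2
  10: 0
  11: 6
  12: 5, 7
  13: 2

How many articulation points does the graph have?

Removing 0 increases the component count from 1 to 2, so 0 is a cut vertex.
Removing 2 increases the component count from 1 to 3, so 2 is a cut vertex.
Removing 4 increases the component count from 1 to 2, so 4 is a cut vertex.
Likewise 6, 7, 8, 12 are cut vertices.
By contrast removing 5 leaves 1 component; it is not a cut vertex. No other vertex is a cut vertex either.

7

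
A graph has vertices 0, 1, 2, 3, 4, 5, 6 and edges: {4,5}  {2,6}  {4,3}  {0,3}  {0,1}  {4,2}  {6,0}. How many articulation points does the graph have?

Removing 0 increases the component count from 1 to 2, so 0 is a cut vertex.
Removing 4 increases the component count from 1 to 2, so 4 is a cut vertex.
By contrast removing 3 leaves 1 component; it is not a cut vertex. No other vertex is a cut vertex either.

2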